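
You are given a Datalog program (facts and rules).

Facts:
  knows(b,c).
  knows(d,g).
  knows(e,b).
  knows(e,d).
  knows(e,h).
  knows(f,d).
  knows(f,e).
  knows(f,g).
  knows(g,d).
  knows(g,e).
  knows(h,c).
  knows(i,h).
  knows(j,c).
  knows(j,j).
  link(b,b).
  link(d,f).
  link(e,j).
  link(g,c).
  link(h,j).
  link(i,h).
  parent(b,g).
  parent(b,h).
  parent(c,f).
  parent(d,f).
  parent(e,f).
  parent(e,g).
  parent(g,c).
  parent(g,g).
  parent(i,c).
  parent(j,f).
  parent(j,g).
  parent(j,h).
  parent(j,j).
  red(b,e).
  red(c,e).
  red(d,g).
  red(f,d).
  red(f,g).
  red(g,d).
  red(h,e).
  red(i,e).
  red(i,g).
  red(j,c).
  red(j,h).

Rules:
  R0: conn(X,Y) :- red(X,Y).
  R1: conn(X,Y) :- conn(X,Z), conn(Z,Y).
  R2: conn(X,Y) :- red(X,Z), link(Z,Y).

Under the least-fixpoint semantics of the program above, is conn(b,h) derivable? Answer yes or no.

round 1: derive conn(b,e) via R0 from red(b,e)
round 1: derive conn(c,e) via R0 from red(c,e)
round 1: derive conn(d,g) via R0 from red(d,g)
round 1: derive conn(f,d) via R0 from red(f,d)
round 1: derive conn(f,g) via R0 from red(f,g)
round 1: derive conn(g,d) via R0 from red(g,d)
round 1: derive conn(h,e) via R0 from red(h,e)
round 1: derive conn(i,e) via R0 from red(i,e)
round 1: derive conn(i,g) via R0 from red(i,g)
round 1: derive conn(j,c) via R0 from red(j,c)
round 1: derive conn(j,h) via R0 from red(j,h)
round 1: derive conn(b,j) via R2 from red(b,e), link(e,j)
round 1: derive conn(c,j) via R2 from red(c,e), link(e,j)
round 1: derive conn(d,c) via R2 from red(d,g), link(g,c)
round 1: derive conn(f,c) via R2 from red(f,g), link(g,c)
round 1: derive conn(f,f) via R2 from red(f,d), link(d,f)
round 1: derive conn(g,f) via R2 from red(g,d), link(d,f)
round 1: derive conn(h,j) via R2 from red(h,e), link(e,j)
round 1: derive conn(i,c) via R2 from red(i,g), link(g,c)
round 1: derive conn(i,j) via R2 from red(i,e), link(e,j)
round 1: derive conn(j,j) via R2 from red(j,h), link(h,j)
round 2: derive conn(b,c) via R1 from conn(b,j), conn(j,c)
round 2: derive conn(b,h) via R1 from conn(b,j), conn(j,h)
round 2: derive conn(c,c) via R1 from conn(c,j), conn(j,c)
round 2: derive conn(c,h) via R1 from conn(c,j), conn(j,h)
round 2: derive conn(d,d) via R1 from conn(d,g), conn(g,d)
round 2: derive conn(d,e) via R1 from conn(d,c), conn(c,e)
round 2: derive conn(d,f) via R1 from conn(d,g), conn(g,f)
round 2: derive conn(d,j) via R1 from conn(d,c), conn(c,j)
round 2: derive conn(f,e) via R1 from conn(f,c), conn(c,e)
round 2: derive conn(f,j) via R1 from conn(f,c), conn(c,j)
round 2: derive conn(g,c) via R1 from conn(g,d), conn(d,c)
round 2: derive conn(g,g) via R1 from conn(g,d), conn(d,g)
round 2: derive conn(h,c) via R1 from conn(h,j), conn(j,c)
round 2: derive conn(h,h) via R1 from conn(h,j), conn(j,h)
round 2: derive conn(i,d) via R1 from conn(i,g), conn(g,d)
round 2: derive conn(i,f) via R1 from conn(i,g), conn(g,f)
round 2: derive conn(i,h) via R1 from conn(i,j), conn(j,h)
round 2: derive conn(j,e) via R1 from conn(j,c), conn(c,e)
round 3: derive conn(d,h) via R1 from conn(d,c), conn(c,h)
round 3: derive conn(f,h) via R1 from conn(f,c), conn(c,h)
round 3: derive conn(g,e) via R1 from conn(g,c), conn(c,e)
round 3: derive conn(g,h) via R1 from conn(g,c), conn(c,h)
round 3: derive conn(g,j) via R1 from conn(g,c), conn(c,j)

yes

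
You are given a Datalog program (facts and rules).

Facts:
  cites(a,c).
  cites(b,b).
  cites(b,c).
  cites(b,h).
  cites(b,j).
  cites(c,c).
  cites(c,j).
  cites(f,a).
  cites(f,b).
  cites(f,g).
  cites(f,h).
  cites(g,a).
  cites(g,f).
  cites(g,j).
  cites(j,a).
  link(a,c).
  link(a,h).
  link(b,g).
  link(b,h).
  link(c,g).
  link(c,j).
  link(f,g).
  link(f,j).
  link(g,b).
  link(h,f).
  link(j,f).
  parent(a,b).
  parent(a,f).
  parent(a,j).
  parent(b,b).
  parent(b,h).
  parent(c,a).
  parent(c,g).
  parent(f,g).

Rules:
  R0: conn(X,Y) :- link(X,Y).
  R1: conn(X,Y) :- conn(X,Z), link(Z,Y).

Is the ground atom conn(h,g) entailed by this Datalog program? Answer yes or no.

yes

round 1: derive conn(a,c) via R0 from link(a,c)
round 1: derive conn(a,h) via R0 from link(a,h)
round 1: derive conn(b,g) via R0 from link(b,g)
round 1: derive conn(b,h) via R0 from link(b,h)
round 1: derive conn(c,g) via R0 from link(c,g)
round 1: derive conn(c,j) via R0 from link(c,j)
round 1: derive conn(f,g) via R0 from link(f,g)
round 1: derive conn(f,j) via R0 from link(f,j)
round 1: derive conn(g,b) via R0 from link(g,b)
round 1: derive conn(h,f) via R0 from link(h,f)
round 1: derive conn(j,f) via R0 from link(j,f)
round 2: derive conn(a,f) via R1 from conn(a,h), link(h,f)
round 2: derive conn(a,g) via R1 from conn(a,c), link(c,g)
round 2: derive conn(a,j) via R1 from conn(a,c), link(c,j)
round 2: derive conn(b,b) via R1 from conn(b,g), link(g,b)
round 2: derive conn(b,f) via R1 from conn(b,h), link(h,f)
round 2: derive conn(c,b) via R1 from conn(c,g), link(g,b)
round 2: derive conn(c,f) via R1 from conn(c,j), link(j,f)
round 2: derive conn(f,b) via R1 from conn(f,g), link(g,b)
round 2: derive conn(f,f) via R1 from conn(f,j), link(j,f)
round 2: derive conn(g,g) via R1 from conn(g,b), link(b,g)
round 2: derive conn(g,h) via R1 from conn(g,b), link(b,h)
round 2: derive conn(h,g) via R1 from conn(h,f), link(f,g)
round 2: derive conn(h,j) via R1 from conn(h,f), link(f,j)
round 2: derive conn(j,g) via R1 from conn(j,f), link(f,g)
round 2: derive conn(j,j) via R1 from conn(j,f), link(f,j)
round 3: derive conn(a,b) via R1 from conn(a,g), link(g,b)
round 3: derive conn(b,j) via R1 from conn(b,f), link(f,j)
round 3: derive conn(c,h) via R1 from conn(c,b), link(b,h)
round 3: derive conn(f,h) via R1 from conn(f,b), link(b,h)
round 3: derive conn(g,f) via R1 from conn(g,h), link(h,f)
round 3: derive conn(h,b) via R1 from conn(h,g), link(g,b)
round 3: derive conn(j,b) via R1 from conn(j,g), link(g,b)
round 4: derive conn(g,j) via R1 from conn(g,f), link(f,j)
round 4: derive conn(h,h) via R1 from conn(h,b), link(b,h)
round 4: derive conn(j,h) via R1 from conn(j,b), link(b,h)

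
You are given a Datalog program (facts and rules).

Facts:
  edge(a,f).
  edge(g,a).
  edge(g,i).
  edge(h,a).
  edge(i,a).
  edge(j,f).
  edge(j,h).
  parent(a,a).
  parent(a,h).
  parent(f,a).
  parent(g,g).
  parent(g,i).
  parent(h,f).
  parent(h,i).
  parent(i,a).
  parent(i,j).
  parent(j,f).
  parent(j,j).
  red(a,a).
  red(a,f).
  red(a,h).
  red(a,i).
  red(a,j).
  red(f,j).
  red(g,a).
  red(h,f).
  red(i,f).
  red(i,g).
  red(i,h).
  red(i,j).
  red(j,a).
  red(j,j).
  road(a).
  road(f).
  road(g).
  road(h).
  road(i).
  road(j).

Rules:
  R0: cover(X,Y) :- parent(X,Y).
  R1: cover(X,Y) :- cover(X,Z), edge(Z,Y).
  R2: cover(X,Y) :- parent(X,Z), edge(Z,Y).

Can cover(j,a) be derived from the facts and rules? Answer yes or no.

yes

round 1: derive cover(a,a) via R0 from parent(a,a)
round 1: derive cover(a,h) via R0 from parent(a,h)
round 1: derive cover(f,a) via R0 from parent(f,a)
round 1: derive cover(g,g) via R0 from parent(g,g)
round 1: derive cover(g,i) via R0 from parent(g,i)
round 1: derive cover(h,f) via R0 from parent(h,f)
round 1: derive cover(h,i) via R0 from parent(h,i)
round 1: derive cover(i,a) via R0 from parent(i,a)
round 1: derive cover(i,j) via R0 from parent(i,j)
round 1: derive cover(j,f) via R0 from parent(j,f)
round 1: derive cover(j,j) via R0 from parent(j,j)
round 1: derive cover(a,f) via R2 from parent(a,a), edge(a,f)
round 1: derive cover(f,f) via R2 from parent(f,a), edge(a,f)
round 1: derive cover(g,a) via R2 from parent(g,g), edge(g,a)
round 1: derive cover(h,a) via R2 from parent(h,i), edge(i,a)
round 1: derive cover(i,f) via R2 from parent(i,a), edge(a,f)
round 1: derive cover(i,h) via R2 from parent(i,j), edge(j,h)
round 1: derive cover(j,h) via R2 from parent(j,j), edge(j,h)
round 2: derive cover(g,f) via R1 from cover(g,a), edge(a,f)
round 2: derive cover(j,a) via R1 from cover(j,h), edge(h,a)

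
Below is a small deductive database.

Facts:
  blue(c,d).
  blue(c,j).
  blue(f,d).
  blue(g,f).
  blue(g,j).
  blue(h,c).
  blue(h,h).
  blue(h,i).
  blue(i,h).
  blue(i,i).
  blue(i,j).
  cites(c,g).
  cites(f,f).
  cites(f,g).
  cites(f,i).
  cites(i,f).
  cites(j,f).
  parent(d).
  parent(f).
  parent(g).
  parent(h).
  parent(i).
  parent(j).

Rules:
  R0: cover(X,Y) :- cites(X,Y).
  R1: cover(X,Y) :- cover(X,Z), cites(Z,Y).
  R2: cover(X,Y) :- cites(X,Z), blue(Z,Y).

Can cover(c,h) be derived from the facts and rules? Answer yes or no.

round 1: derive cover(c,g) via R0 from cites(c,g)
round 1: derive cover(f,f) via R0 from cites(f,f)
round 1: derive cover(f,g) via R0 from cites(f,g)
round 1: derive cover(f,i) via R0 from cites(f,i)
round 1: derive cover(i,f) via R0 from cites(i,f)
round 1: derive cover(j,f) via R0 from cites(j,f)
round 1: derive cover(c,f) via R2 from cites(c,g), blue(g,f)
round 1: derive cover(c,j) via R2 from cites(c,g), blue(g,j)
round 1: derive cover(f,d) via R2 from cites(f,f), blue(f,d)
round 1: derive cover(f,h) via R2 from cites(f,i), blue(i,h)
round 1: derive cover(f,j) via R2 from cites(f,g), blue(g,j)
round 1: derive cover(i,d) via R2 from cites(i,f), blue(f,d)
round 1: derive cover(j,d) via R2 from cites(j,f), blue(f,d)
round 2: derive cover(c,i) via R1 from cover(c,f), cites(f,i)
round 2: derive cover(i,g) via R1 from cover(i,f), cites(f,g)
round 2: derive cover(i,i) via R1 from cover(i,f), cites(f,i)
round 2: derive cover(j,g) via R1 from cover(j,f), cites(f,g)
round 2: derive cover(j,i) via R1 from cover(j,f), cites(f,i)

no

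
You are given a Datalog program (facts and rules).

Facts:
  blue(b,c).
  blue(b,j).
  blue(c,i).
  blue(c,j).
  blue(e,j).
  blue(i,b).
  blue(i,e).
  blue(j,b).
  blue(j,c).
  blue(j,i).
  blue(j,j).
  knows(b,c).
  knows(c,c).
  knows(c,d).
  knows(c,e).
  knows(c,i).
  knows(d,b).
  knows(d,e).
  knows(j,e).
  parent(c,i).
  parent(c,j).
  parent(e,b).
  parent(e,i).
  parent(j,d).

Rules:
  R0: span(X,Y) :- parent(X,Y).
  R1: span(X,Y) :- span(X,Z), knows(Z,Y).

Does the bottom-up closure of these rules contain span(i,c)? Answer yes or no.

no

round 1: derive span(c,i) via R0 from parent(c,i)
round 1: derive span(c,j) via R0 from parent(c,j)
round 1: derive span(e,b) via R0 from parent(e,b)
round 1: derive span(e,i) via R0 from parent(e,i)
round 1: derive span(j,d) via R0 from parent(j,d)
round 2: derive span(c,e) via R1 from span(c,j), knows(j,e)
round 2: derive span(e,c) via R1 from span(e,b), knows(b,c)
round 2: derive span(j,b) via R1 from span(j,d), knows(d,b)
round 2: derive span(j,e) via R1 from span(j,d), knows(d,e)
round 3: derive span(e,d) via R1 from span(e,c), knows(c,d)
round 3: derive span(e,e) via R1 from span(e,c), knows(c,e)
round 3: derive span(j,c) via R1 from span(j,b), knows(b,c)
round 4: derive span(j,i) via R1 from span(j,c), knows(c,i)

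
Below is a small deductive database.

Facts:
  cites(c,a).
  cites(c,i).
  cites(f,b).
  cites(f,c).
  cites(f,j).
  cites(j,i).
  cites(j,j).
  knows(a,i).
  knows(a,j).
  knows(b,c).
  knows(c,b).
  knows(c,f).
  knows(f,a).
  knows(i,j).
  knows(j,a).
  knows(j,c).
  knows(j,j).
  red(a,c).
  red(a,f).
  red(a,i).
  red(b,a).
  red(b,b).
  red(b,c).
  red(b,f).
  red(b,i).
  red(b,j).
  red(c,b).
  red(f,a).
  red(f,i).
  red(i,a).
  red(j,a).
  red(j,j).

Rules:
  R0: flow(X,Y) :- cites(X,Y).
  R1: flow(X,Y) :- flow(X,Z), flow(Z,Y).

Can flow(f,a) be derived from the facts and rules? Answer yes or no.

round 1: derive flow(c,a) via R0 from cites(c,a)
round 1: derive flow(c,i) via R0 from cites(c,i)
round 1: derive flow(f,b) via R0 from cites(f,b)
round 1: derive flow(f,c) via R0 from cites(f,c)
round 1: derive flow(f,j) via R0 from cites(f,j)
round 1: derive flow(j,i) via R0 from cites(j,i)
round 1: derive flow(j,j) via R0 from cites(j,j)
round 2: derive flow(f,a) via R1 from flow(f,c), flow(c,a)
round 2: derive flow(f,i) via R1 from flow(f,c), flow(c,i)

yes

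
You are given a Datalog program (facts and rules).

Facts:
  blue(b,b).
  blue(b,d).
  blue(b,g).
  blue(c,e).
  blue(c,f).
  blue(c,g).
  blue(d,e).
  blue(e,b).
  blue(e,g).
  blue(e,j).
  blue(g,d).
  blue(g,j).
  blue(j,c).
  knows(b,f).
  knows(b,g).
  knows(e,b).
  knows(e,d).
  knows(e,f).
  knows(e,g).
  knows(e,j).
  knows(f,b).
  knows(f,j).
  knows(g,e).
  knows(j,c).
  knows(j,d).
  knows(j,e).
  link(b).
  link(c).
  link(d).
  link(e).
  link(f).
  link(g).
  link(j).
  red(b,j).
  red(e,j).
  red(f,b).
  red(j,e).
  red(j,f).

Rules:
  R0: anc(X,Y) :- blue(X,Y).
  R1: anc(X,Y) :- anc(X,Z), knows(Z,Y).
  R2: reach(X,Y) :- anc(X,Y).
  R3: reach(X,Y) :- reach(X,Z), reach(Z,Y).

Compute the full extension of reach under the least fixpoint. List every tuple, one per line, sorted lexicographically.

round 1: derive anc(b,b) via R0 from blue(b,b)
round 1: derive anc(b,d) via R0 from blue(b,d)
round 1: derive anc(b,g) via R0 from blue(b,g)
round 1: derive anc(c,e) via R0 from blue(c,e)
round 1: derive anc(c,f) via R0 from blue(c,f)
round 1: derive anc(c,g) via R0 from blue(c,g)
round 1: derive anc(d,e) via R0 from blue(d,e)
round 1: derive anc(e,b) via R0 from blue(e,b)
round 1: derive anc(e,g) via R0 from blue(e,g)
round 1: derive anc(e,j) via R0 from blue(e,j)
round 1: derive anc(g,d) via R0 from blue(g,d)
round 1: derive anc(g,j) via R0 from blue(g,j)
round 1: derive anc(j,c) via R0 from blue(j,c)
round 2: derive anc(b,e) via R1 from anc(b,g), knows(g,e)
round 2: derive anc(b,f) via R1 from anc(b,b), knows(b,f)
round 2: derive anc(c,b) via R1 from anc(c,e), knows(e,b)
round 2: derive anc(c,d) via R1 from anc(c,e), knows(e,d)
round 2: derive anc(c,j) via R1 from anc(c,e), knows(e,j)
round 2: derive anc(d,b) via R1 from anc(d,e), knows(e,b)
round 2: derive anc(d,d) via R1 from anc(d,e), knows(e,d)
round 2: derive anc(d,f) via R1 from anc(d,e), knows(e,f)
round 2: derive anc(d,g) via R1 from anc(d,e), knows(e,g)
round 2: derive anc(d,j) via R1 from anc(d,e), knows(e,j)
round 2: derive anc(e,c) via R1 from anc(e,j), knows(j,c)
round 2: derive anc(e,d) via R1 from anc(e,j), knows(j,d)
round 2: derive anc(e,e) via R1 from anc(e,g), knows(g,e)
round 2: derive anc(e,f) via R1 from anc(e,b), knows(b,f)
round 2: derive anc(g,c) via R1 from anc(g,j), knows(j,c)
round 2: derive anc(g,e) via R1 from anc(g,j), knows(j,e)
round 2: derive reach(b,b) via R2 from anc(b,b)
round 2: derive reach(b,d) via R2 from anc(b,d)
round 2: derive reach(b,g) via R2 from anc(b,g)
round 2: derive reach(c,e) via R2 from anc(c,e)
round 2: derive reach(c,f) via R2 from anc(c,f)
round 2: derive reach(c,g) via R2 from anc(c,g)
round 2: derive reach(d,e) via R2 from anc(d,e)
round 2: derive reach(e,b) via R2 from anc(e,b)
round 2: derive reach(e,g) via R2 from anc(e,g)
round 2: derive reach(e,j) via R2 from anc(e,j)
round 2: derive reach(g,d) via R2 from anc(g,d)
round 2: derive reach(g,j) via R2 from anc(g,j)
round 2: derive reach(j,c) via R2 from anc(j,c)
round 3: derive anc(b,j) via R1 from anc(b,e), knows(e,j)
round 3: derive anc(c,c) via R1 from anc(c,j), knows(j,c)
round 3: derive anc(d,c) via R1 from anc(d,j), knows(j,c)
round 3: derive anc(g,b) via R1 from anc(g,e), knows(e,b)
round 3: derive anc(g,f) via R1 from anc(g,e), knows(e,f)
round 3: derive anc(g,g) via R1 from anc(g,e), knows(e,g)
round 3: derive reach(b,e) via R2 from anc(b,e)
round 3: derive reach(b,f) via R2 from anc(b,f)
round 3: derive reach(c,b) via R2 from anc(c,b)
round 3: derive reach(c,d) via R2 from anc(c,d)
round 3: derive reach(c,j) via R2 from anc(c,j)
round 3: derive reach(d,b) via R2 from anc(d,b)
round 3: derive reach(d,d) via R2 from anc(d,d)
round 3: derive reach(d,f) via R2 from anc(d,f)
round 3: derive reach(d,g) via R2 from anc(d,g)
round 3: derive reach(d,j) via R2 from anc(d,j)
round 3: derive reach(e,c) via R2 from anc(e,c)
round 3: derive reach(e,d) via R2 from anc(e,d)
round 3: derive reach(e,e) via R2 from anc(e,e)
round 3: derive reach(e,f) via R2 from anc(e,f)
round 3: derive reach(g,c) via R2 from anc(g,c)
round 3: derive reach(g,e) via R2 from anc(g,e)
round 3: derive reach(b,j) via R3 from reach(b,g), reach(g,j)
round 3: derive reach(j,e) via R3 from reach(j,c), reach(c,e)
round 3: derive reach(j,f) via R3 from reach(j,c), reach(c,f)
round 3: derive reach(j,g) via R3 from reach(j,c), reach(c,g)
round 4: derive anc(b,c) via R1 from anc(b,j), knows(j,c)
round 4: derive reach(c,c) via R2 from anc(c,c)
round 4: derive reach(d,c) via R2 from anc(d,c)
round 4: derive reach(g,b) via R2 from anc(g,b)
round 4: derive reach(g,f) via R2 from anc(g,f)
round 4: derive reach(g,g) via R2 from anc(g,g)
round 4: derive reach(b,c) via R3 from reach(b,e), reach(e,c)
round 4: derive reach(j,b) via R3 from reach(j,c), reach(c,b)
round 4: derive reach(j,d) via R3 from reach(j,c), reach(c,d)
round 4: derive reach(j,j) via R3 from reach(j,c), reach(c,j)

reach(b,b)
reach(b,c)
reach(b,d)
reach(b,e)
reach(b,f)
reach(b,g)
reach(b,j)
reach(c,b)
reach(c,c)
reach(c,d)
reach(c,e)
reach(c,f)
reach(c,g)
reach(c,j)
reach(d,b)
reach(d,c)
reach(d,d)
reach(d,e)
reach(d,f)
reach(d,g)
reach(d,j)
reach(e,b)
reach(e,c)
reach(e,d)
reach(e,e)
reach(e,f)
reach(e,g)
reach(e,j)
reach(g,b)
reach(g,c)
reach(g,d)
reach(g,e)
reach(g,f)
reach(g,g)
reach(g,j)
reach(j,b)
reach(j,c)
reach(j,d)
reach(j,e)
reach(j,f)
reach(j,g)
reach(j,j)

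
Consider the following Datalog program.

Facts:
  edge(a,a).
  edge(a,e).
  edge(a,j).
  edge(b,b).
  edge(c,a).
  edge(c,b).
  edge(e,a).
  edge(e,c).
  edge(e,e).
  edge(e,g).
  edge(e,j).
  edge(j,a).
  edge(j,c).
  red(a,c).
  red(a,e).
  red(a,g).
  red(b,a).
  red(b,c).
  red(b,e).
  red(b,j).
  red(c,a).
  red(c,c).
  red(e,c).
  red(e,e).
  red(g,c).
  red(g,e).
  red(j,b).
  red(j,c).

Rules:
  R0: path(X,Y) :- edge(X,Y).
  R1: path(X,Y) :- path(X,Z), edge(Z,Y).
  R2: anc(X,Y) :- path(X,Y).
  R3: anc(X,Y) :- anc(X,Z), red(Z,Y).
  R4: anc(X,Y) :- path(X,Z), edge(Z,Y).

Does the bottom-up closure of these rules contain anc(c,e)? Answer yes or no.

yes

round 1: derive path(a,a) via R0 from edge(a,a)
round 1: derive path(a,e) via R0 from edge(a,e)
round 1: derive path(a,j) via R0 from edge(a,j)
round 1: derive path(b,b) via R0 from edge(b,b)
round 1: derive path(c,a) via R0 from edge(c,a)
round 1: derive path(c,b) via R0 from edge(c,b)
round 1: derive path(e,a) via R0 from edge(e,a)
round 1: derive path(e,c) via R0 from edge(e,c)
round 1: derive path(e,e) via R0 from edge(e,e)
round 1: derive path(e,g) via R0 from edge(e,g)
round 1: derive path(e,j) via R0 from edge(e,j)
round 1: derive path(j,a) via R0 from edge(j,a)
round 1: derive path(j,c) via R0 from edge(j,c)
round 2: derive path(a,c) via R1 from path(a,e), edge(e,c)
round 2: derive path(a,g) via R1 from path(a,e), edge(e,g)
round 2: derive path(c,e) via R1 from path(c,a), edge(a,e)
round 2: derive path(c,j) via R1 from path(c,a), edge(a,j)
round 2: derive path(e,b) via R1 from path(e,c), edge(c,b)
round 2: derive path(j,b) via R1 from path(j,c), edge(c,b)
round 2: derive path(j,e) via R1 from path(j,a), edge(a,e)
round 2: derive path(j,j) via R1 from path(j,a), edge(a,j)
round 2: derive anc(a,a) via R2 from path(a,a)
round 2: derive anc(a,e) via R2 from path(a,e)
round 2: derive anc(a,j) via R2 from path(a,j)
round 2: derive anc(b,b) via R2 from path(b,b)
round 2: derive anc(c,a) via R2 from path(c,a)
round 2: derive anc(c,b) via R2 from path(c,b)
round 2: derive anc(e,a) via R2 from path(e,a)
round 2: derive anc(e,c) via R2 from path(e,c)
round 2: derive anc(e,e) via R2 from path(e,e)
round 2: derive anc(e,g) via R2 from path(e,g)
round 2: derive anc(e,j) via R2 from path(e,j)
round 2: derive anc(j,a) via R2 from path(j,a)
round 2: derive anc(j,c) via R2 from path(j,c)
round 2: derive anc(a,c) via R4 from path(a,e), edge(e,c)
round 2: derive anc(a,g) via R4 from path(a,e), edge(e,g)
round 2: derive anc(c,e) via R4 from path(c,a), edge(a,e)
round 2: derive anc(c,j) via R4 from path(c,a), edge(a,j)
round 2: derive anc(e,b) via R4 from path(e,c), edge(c,b)
round 2: derive anc(j,b) via R4 from path(j,c), edge(c,b)
round 2: derive anc(j,e) via R4 from path(j,a), edge(a,e)
round 2: derive anc(j,j) via R4 from path(j,a), edge(a,j)
round 3: derive path(a,b) via R1 from path(a,c), edge(c,b)
round 3: derive path(c,c) via R1 from path(c,e), edge(e,c)
round 3: derive path(c,g) via R1 from path(c,e), edge(e,g)
round 3: derive path(j,g) via R1 from path(j,e), edge(e,g)
round 3: derive anc(a,b) via R3 from anc(a,j), red(j,b)
round 3: derive anc(b,a) via R3 from anc(b,b), red(b,a)
round 3: derive anc(b,c) via R3 from anc(b,b), red(b,c)
round 3: derive anc(b,e) via R3 from anc(b,b), red(b,e)
round 3: derive anc(b,j) via R3 from anc(b,b), red(b,j)
round 3: derive anc(c,c) via R3 from anc(c,a), red(a,c)
round 3: derive anc(c,g) via R3 from anc(c,a), red(a,g)
round 3: derive anc(j,g) via R3 from anc(j,a), red(a,g)
round 4: derive anc(b,g) via R3 from anc(b,a), red(a,g)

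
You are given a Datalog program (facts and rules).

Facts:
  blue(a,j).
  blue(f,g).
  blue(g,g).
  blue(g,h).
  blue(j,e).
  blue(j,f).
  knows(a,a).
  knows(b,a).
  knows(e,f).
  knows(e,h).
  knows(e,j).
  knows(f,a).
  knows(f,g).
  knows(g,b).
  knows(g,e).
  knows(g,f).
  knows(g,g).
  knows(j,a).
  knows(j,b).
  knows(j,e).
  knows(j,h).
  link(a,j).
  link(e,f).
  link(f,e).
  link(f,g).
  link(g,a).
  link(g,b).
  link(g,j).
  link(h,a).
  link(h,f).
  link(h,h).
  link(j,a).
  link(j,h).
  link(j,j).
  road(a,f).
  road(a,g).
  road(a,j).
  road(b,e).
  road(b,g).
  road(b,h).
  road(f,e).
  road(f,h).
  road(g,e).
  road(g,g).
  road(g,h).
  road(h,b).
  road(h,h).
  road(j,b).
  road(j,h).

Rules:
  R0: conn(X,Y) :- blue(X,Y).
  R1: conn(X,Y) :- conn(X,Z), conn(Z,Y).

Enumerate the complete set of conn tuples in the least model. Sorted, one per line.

conn(a,e)
conn(a,f)
conn(a,g)
conn(a,h)
conn(a,j)
conn(f,g)
conn(f,h)
conn(g,g)
conn(g,h)
conn(j,e)
conn(j,f)
conn(j,g)
conn(j,h)

round 1: derive conn(a,j) via R0 from blue(a,j)
round 1: derive conn(f,g) via R0 from blue(f,g)
round 1: derive conn(g,g) via R0 from blue(g,g)
round 1: derive conn(g,h) via R0 from blue(g,h)
round 1: derive conn(j,e) via R0 from blue(j,e)
round 1: derive conn(j,f) via R0 from blue(j,f)
round 2: derive conn(a,e) via R1 from conn(a,j), conn(j,e)
round 2: derive conn(a,f) via R1 from conn(a,j), conn(j,f)
round 2: derive conn(f,h) via R1 from conn(f,g), conn(g,h)
round 2: derive conn(j,g) via R1 from conn(j,f), conn(f,g)
round 3: derive conn(a,g) via R1 from conn(a,f), conn(f,g)
round 3: derive conn(a,h) via R1 from conn(a,f), conn(f,h)
round 3: derive conn(j,h) via R1 from conn(j,f), conn(f,h)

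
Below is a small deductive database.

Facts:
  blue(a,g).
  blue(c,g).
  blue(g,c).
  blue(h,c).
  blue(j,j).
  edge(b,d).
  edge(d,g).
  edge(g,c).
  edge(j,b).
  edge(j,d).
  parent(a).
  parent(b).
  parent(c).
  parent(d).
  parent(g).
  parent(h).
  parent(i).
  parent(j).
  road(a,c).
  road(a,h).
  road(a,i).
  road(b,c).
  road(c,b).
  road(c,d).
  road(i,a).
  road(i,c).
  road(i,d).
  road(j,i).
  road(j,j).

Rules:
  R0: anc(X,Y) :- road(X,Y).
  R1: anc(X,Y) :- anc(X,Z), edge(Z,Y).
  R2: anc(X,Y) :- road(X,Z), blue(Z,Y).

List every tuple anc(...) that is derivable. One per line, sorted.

round 1: derive anc(a,c) via R0 from road(a,c)
round 1: derive anc(a,h) via R0 from road(a,h)
round 1: derive anc(a,i) via R0 from road(a,i)
round 1: derive anc(b,c) via R0 from road(b,c)
round 1: derive anc(c,b) via R0 from road(c,b)
round 1: derive anc(c,d) via R0 from road(c,d)
round 1: derive anc(i,a) via R0 from road(i,a)
round 1: derive anc(i,c) via R0 from road(i,c)
round 1: derive anc(i,d) via R0 from road(i,d)
round 1: derive anc(j,i) via R0 from road(j,i)
round 1: derive anc(j,j) via R0 from road(j,j)
round 1: derive anc(a,g) via R2 from road(a,c), blue(c,g)
round 1: derive anc(b,g) via R2 from road(b,c), blue(c,g)
round 1: derive anc(i,g) via R2 from road(i,a), blue(a,g)
round 2: derive anc(c,g) via R1 from anc(c,d), edge(d,g)
round 2: derive anc(j,b) via R1 from anc(j,j), edge(j,b)
round 2: derive anc(j,d) via R1 from anc(j,j), edge(j,d)
round 3: derive anc(c,c) via R1 from anc(c,g), edge(g,c)
round 3: derive anc(j,g) via R1 from anc(j,d), edge(d,g)
round 4: derive anc(j,c) via R1 from anc(j,g), edge(g,c)

anc(a,c)
anc(a,g)
anc(a,h)
anc(a,i)
anc(b,c)
anc(b,g)
anc(c,b)
anc(c,c)
anc(c,d)
anc(c,g)
anc(i,a)
anc(i,c)
anc(i,d)
anc(i,g)
anc(j,b)
anc(j,c)
anc(j,d)
anc(j,g)
anc(j,i)
anc(j,j)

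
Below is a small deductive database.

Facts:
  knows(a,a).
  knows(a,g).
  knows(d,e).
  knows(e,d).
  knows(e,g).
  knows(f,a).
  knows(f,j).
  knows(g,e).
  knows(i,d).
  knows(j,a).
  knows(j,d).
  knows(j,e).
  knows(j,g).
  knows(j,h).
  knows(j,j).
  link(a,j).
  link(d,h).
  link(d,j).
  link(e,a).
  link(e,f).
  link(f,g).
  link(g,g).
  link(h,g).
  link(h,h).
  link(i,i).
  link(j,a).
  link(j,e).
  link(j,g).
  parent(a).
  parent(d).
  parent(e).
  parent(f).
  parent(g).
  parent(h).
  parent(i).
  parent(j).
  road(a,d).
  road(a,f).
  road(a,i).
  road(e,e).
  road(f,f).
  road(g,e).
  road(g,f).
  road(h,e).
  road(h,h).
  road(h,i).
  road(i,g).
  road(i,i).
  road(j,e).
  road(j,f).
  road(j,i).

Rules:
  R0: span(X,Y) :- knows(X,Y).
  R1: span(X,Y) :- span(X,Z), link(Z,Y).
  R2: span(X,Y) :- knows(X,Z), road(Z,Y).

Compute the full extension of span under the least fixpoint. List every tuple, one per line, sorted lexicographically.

round 1: derive span(a,a) via R0 from knows(a,a)
round 1: derive span(a,g) via R0 from knows(a,g)
round 1: derive span(d,e) via R0 from knows(d,e)
round 1: derive span(e,d) via R0 from knows(e,d)
round 1: derive span(e,g) via R0 from knows(e,g)
round 1: derive span(f,a) via R0 from knows(f,a)
round 1: derive span(f,j) via R0 from knows(f,j)
round 1: derive span(g,e) via R0 from knows(g,e)
round 1: derive span(i,d) via R0 from knows(i,d)
round 1: derive span(j,a) via R0 from knows(j,a)
round 1: derive span(j,d) via R0 from knows(j,d)
round 1: derive span(j,e) via R0 from knows(j,e)
round 1: derive span(j,g) via R0 from knows(j,g)
round 1: derive span(j,h) via R0 from knows(j,h)
round 1: derive span(j,j) via R0 from knows(j,j)
round 1: derive span(a,d) via R2 from knows(a,a), road(a,d)
round 1: derive span(a,e) via R2 from knows(a,g), road(g,e)
round 1: derive span(a,f) via R2 from knows(a,a), road(a,f)
round 1: derive span(a,i) via R2 from knows(a,a), road(a,i)
round 1: derive span(e,e) via R2 from knows(e,g), road(g,e)
round 1: derive span(e,f) via R2 from knows(e,g), road(g,f)
round 1: derive span(f,d) via R2 from knows(f,a), road(a,d)
round 1: derive span(f,e) via R2 from knows(f,j), road(j,e)
round 1: derive span(f,f) via R2 from knows(f,a), road(a,f)
round 1: derive span(f,i) via R2 from knows(f,a), road(a,i)
round 1: derive span(j,f) via R2 from knows(j,a), road(a,f)
round 1: derive span(j,i) via R2 from knows(j,a), road(a,i)
round 2: derive span(a,h) via R1 from span(a,d), link(d,h)
round 2: derive span(a,j) via R1 from span(a,a), link(a,j)
round 2: derive span(d,a) via R1 from span(d,e), link(e,a)
round 2: derive span(d,f) via R1 from span(d,e), link(e,f)
round 2: derive span(e,a) via R1 from span(e,e), link(e,a)
round 2: derive span(e,h) via R1 from span(e,d), link(d,h)
round 2: derive span(e,j) via R1 from span(e,d), link(d,j)
round 2: derive span(f,g) via R1 from span(f,f), link(f,g)
round 2: derive span(f,h) via R1 from span(f,d), link(d,h)
round 2: derive span(g,a) via R1 from span(g,e), link(e,a)
round 2: derive span(g,f) via R1 from span(g,e), link(e,f)
round 2: derive span(i,h) via R1 from span(i,d), link(d,h)
round 2: derive span(i,j) via R1 from span(i,d), link(d,j)
round 3: derive span(d,g) via R1 from span(d,f), link(f,g)
round 3: derive span(d,j) via R1 from span(d,a), link(a,j)
round 3: derive span(g,g) via R1 from span(g,f), link(f,g)
round 3: derive span(g,j) via R1 from span(g,a), link(a,j)
round 3: derive span(i,a) via R1 from span(i,j), link(j,a)
round 3: derive span(i,e) via R1 from span(i,j), link(j,e)
round 3: derive span(i,g) via R1 from span(i,h), link(h,g)
round 4: derive span(i,f) via R1 from span(i,e), link(e,f)

span(a,a)
span(a,d)
span(a,e)
span(a,f)
span(a,g)
span(a,h)
span(a,i)
span(a,j)
span(d,a)
span(d,e)
span(d,f)
span(d,g)
span(d,j)
span(e,a)
span(e,d)
span(e,e)
span(e,f)
span(e,g)
span(e,h)
span(e,j)
span(f,a)
span(f,d)
span(f,e)
span(f,f)
span(f,g)
span(f,h)
span(f,i)
span(f,j)
span(g,a)
span(g,e)
span(g,f)
span(g,g)
span(g,j)
span(i,a)
span(i,d)
span(i,e)
span(i,f)
span(i,g)
span(i,h)
span(i,j)
span(j,a)
span(j,d)
span(j,e)
span(j,f)
span(j,g)
span(j,h)
span(j,i)
span(j,j)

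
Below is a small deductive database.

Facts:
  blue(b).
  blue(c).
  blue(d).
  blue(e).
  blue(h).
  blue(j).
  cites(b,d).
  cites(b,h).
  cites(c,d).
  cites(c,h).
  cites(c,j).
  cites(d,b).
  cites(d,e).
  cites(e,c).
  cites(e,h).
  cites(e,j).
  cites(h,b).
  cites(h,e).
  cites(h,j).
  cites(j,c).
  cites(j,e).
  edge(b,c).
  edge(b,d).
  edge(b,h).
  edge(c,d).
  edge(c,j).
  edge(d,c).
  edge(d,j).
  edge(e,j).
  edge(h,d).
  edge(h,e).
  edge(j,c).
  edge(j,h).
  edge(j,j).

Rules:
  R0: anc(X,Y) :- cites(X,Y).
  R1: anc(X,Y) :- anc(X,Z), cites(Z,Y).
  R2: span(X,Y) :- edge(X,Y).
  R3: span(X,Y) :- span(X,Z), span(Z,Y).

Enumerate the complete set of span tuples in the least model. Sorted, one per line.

round 1: derive span(b,c) via R2 from edge(b,c)
round 1: derive span(b,d) via R2 from edge(b,d)
round 1: derive span(b,h) via R2 from edge(b,h)
round 1: derive span(c,d) via R2 from edge(c,d)
round 1: derive span(c,j) via R2 from edge(c,j)
round 1: derive span(d,c) via R2 from edge(d,c)
round 1: derive span(d,j) via R2 from edge(d,j)
round 1: derive span(e,j) via R2 from edge(e,j)
round 1: derive span(h,d) via R2 from edge(h,d)
round 1: derive span(h,e) via R2 from edge(h,e)
round 1: derive span(j,c) via R2 from edge(j,c)
round 1: derive span(j,h) via R2 from edge(j,h)
round 1: derive span(j,j) via R2 from edge(j,j)
round 2: derive span(b,e) via R3 from span(b,h), span(h,e)
round 2: derive span(b,j) via R3 from span(b,c), span(c,j)
round 2: derive span(c,c) via R3 from span(c,d), span(d,c)
round 2: derive span(c,h) via R3 from span(c,j), span(j,h)
round 2: derive span(d,d) via R3 from span(d,c), span(c,d)
round 2: derive span(d,h) via R3 from span(d,j), span(j,h)
round 2: derive span(e,c) via R3 from span(e,j), span(j,c)
round 2: derive span(e,h) via R3 from span(e,j), span(j,h)
round 2: derive span(h,c) via R3 from span(h,d), span(d,c)
round 2: derive span(h,j) via R3 from span(h,d), span(d,j)
round 2: derive span(j,d) via R3 from span(j,c), span(c,d)
round 2: derive span(j,e) via R3 from span(j,h), span(h,e)
round 3: derive span(c,e) via R3 from span(c,h), span(h,e)
round 3: derive span(d,e) via R3 from span(d,h), span(h,e)
round 3: derive span(e,d) via R3 from span(e,c), span(c,d)
round 3: derive span(e,e) via R3 from span(e,h), span(h,e)
round 3: derive span(h,h) via R3 from span(h,c), span(c,h)

span(b,c)
span(b,d)
span(b,e)
span(b,h)
span(b,j)
span(c,c)
span(c,d)
span(c,e)
span(c,h)
span(c,j)
span(d,c)
span(d,d)
span(d,e)
span(d,h)
span(d,j)
span(e,c)
span(e,d)
span(e,e)
span(e,h)
span(e,j)
span(h,c)
span(h,d)
span(h,e)
span(h,h)
span(h,j)
span(j,c)
span(j,d)
span(j,e)
span(j,h)
span(j,j)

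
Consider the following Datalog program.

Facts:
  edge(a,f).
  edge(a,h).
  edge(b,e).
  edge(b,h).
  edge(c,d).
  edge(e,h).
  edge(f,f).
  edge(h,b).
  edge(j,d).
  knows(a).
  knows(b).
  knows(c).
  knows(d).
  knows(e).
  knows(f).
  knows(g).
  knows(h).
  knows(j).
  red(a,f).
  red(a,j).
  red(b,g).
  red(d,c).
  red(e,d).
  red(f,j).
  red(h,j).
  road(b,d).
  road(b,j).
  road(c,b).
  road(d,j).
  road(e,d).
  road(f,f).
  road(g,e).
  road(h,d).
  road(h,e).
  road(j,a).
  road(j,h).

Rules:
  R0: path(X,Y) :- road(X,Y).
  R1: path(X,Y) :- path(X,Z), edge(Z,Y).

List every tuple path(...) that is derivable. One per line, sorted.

round 1: derive path(b,d) via R0 from road(b,d)
round 1: derive path(b,j) via R0 from road(b,j)
round 1: derive path(c,b) via R0 from road(c,b)
round 1: derive path(d,j) via R0 from road(d,j)
round 1: derive path(e,d) via R0 from road(e,d)
round 1: derive path(f,f) via R0 from road(f,f)
round 1: derive path(g,e) via R0 from road(g,e)
round 1: derive path(h,d) via R0 from road(h,d)
round 1: derive path(h,e) via R0 from road(h,e)
round 1: derive path(j,a) via R0 from road(j,a)
round 1: derive path(j,h) via R0 from road(j,h)
round 2: derive path(c,e) via R1 from path(c,b), edge(b,e)
round 2: derive path(c,h) via R1 from path(c,b), edge(b,h)
round 2: derive path(d,d) via R1 from path(d,j), edge(j,d)
round 2: derive path(g,h) via R1 from path(g,e), edge(e,h)
round 2: derive path(h,h) via R1 from path(h,e), edge(e,h)
round 2: derive path(j,b) via R1 from path(j,h), edge(h,b)
round 2: derive path(j,f) via R1 from path(j,a), edge(a,f)
round 3: derive path(g,b) via R1 from path(g,h), edge(h,b)
round 3: derive path(h,b) via R1 from path(h,h), edge(h,b)
round 3: derive path(j,e) via R1 from path(j,b), edge(b,e)

path(b,d)
path(b,j)
path(c,b)
path(c,e)
path(c,h)
path(d,d)
path(d,j)
path(e,d)
path(f,f)
path(g,b)
path(g,e)
path(g,h)
path(h,b)
path(h,d)
path(h,e)
path(h,h)
path(j,a)
path(j,b)
path(j,e)
path(j,f)
path(j,h)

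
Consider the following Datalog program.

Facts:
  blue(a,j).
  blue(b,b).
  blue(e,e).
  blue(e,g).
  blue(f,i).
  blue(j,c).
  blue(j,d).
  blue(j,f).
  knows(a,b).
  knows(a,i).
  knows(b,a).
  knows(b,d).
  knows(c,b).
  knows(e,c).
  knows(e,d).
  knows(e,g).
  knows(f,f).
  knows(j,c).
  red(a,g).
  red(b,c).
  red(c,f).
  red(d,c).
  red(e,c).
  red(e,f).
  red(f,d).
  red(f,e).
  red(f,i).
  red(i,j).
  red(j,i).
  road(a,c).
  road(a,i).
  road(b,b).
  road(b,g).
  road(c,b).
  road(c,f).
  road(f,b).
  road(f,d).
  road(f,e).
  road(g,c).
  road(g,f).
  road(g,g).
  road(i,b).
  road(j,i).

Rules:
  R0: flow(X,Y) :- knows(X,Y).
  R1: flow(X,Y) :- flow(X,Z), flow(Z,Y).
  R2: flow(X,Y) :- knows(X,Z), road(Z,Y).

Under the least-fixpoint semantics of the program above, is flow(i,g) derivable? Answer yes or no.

round 1: derive flow(a,b) via R0 from knows(a,b)
round 1: derive flow(a,i) via R0 from knows(a,i)
round 1: derive flow(b,a) via R0 from knows(b,a)
round 1: derive flow(b,d) via R0 from knows(b,d)
round 1: derive flow(c,b) via R0 from knows(c,b)
round 1: derive flow(e,c) via R0 from knows(e,c)
round 1: derive flow(e,d) via R0 from knows(e,d)
round 1: derive flow(e,g) via R0 from knows(e,g)
round 1: derive flow(f,f) via R0 from knows(f,f)
round 1: derive flow(j,c) via R0 from knows(j,c)
round 1: derive flow(a,g) via R2 from knows(a,b), road(b,g)
round 1: derive flow(b,c) via R2 from knows(b,a), road(a,c)
round 1: derive flow(b,i) via R2 from knows(b,a), road(a,i)
round 1: derive flow(c,g) via R2 from knows(c,b), road(b,g)
round 1: derive flow(e,b) via R2 from knows(e,c), road(c,b)
round 1: derive flow(e,f) via R2 from knows(e,c), road(c,f)
round 1: derive flow(f,b) via R2 from knows(f,f), road(f,b)
round 1: derive flow(f,d) via R2 from knows(f,f), road(f,d)
round 1: derive flow(f,e) via R2 from knows(f,f), road(f,e)
round 1: derive flow(j,b) via R2 from knows(j,c), road(c,b)
round 1: derive flow(j,f) via R2 from knows(j,c), road(c,f)
round 2: derive flow(a,a) via R1 from flow(a,b), flow(b,a)
round 2: derive flow(a,c) via R1 from flow(a,b), flow(b,c)
round 2: derive flow(a,d) via R1 from flow(a,b), flow(b,d)
round 2: derive flow(b,b) via R1 from flow(b,a), flow(a,b)
round 2: derive flow(b,g) via R1 from flow(b,a), flow(a,g)
round 2: derive flow(c,a) via R1 from flow(c,b), flow(b,a)
round 2: derive flow(c,c) via R1 from flow(c,b), flow(b,c)
round 2: derive flow(c,d) via R1 from flow(c,b), flow(b,d)
round 2: derive flow(c,i) via R1 from flow(c,b), flow(b,i)
round 2: derive flow(e,a) via R1 from flow(e,b), flow(b,a)
round 2: derive flow(e,e) via R1 from flow(e,f), flow(f,e)
round 2: derive flow(e,i) via R1 from flow(e,b), flow(b,i)
round 2: derive flow(f,a) via R1 from flow(f,b), flow(b,a)
round 2: derive flow(f,c) via R1 from flow(f,b), flow(b,c)
round 2: derive flow(f,g) via R1 from flow(f,e), flow(e,g)
round 2: derive flow(f,i) via R1 from flow(f,b), flow(b,i)
round 2: derive flow(j,a) via R1 from flow(j,b), flow(b,a)
round 2: derive flow(j,d) via R1 from flow(j,b), flow(b,d)
round 2: derive flow(j,e) via R1 from flow(j,f), flow(f,e)
round 2: derive flow(j,g) via R1 from flow(j,c), flow(c,g)
round 2: derive flow(j,i) via R1 from flow(j,b), flow(b,i)

no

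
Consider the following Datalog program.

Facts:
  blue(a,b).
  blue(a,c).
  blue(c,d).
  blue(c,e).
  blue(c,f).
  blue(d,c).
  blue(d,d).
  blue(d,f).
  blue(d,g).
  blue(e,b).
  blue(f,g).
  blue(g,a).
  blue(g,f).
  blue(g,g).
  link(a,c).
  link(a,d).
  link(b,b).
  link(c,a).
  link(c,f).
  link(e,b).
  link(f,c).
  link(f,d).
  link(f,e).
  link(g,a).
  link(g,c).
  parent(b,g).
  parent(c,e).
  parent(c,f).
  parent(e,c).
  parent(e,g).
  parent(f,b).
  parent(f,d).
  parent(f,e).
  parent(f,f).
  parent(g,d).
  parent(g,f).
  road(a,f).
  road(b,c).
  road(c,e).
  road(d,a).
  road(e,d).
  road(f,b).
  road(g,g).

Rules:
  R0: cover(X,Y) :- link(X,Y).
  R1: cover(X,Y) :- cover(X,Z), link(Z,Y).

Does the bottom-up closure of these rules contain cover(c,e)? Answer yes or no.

yes

round 1: derive cover(a,c) via R0 from link(a,c)
round 1: derive cover(a,d) via R0 from link(a,d)
round 1: derive cover(b,b) via R0 from link(b,b)
round 1: derive cover(c,a) via R0 from link(c,a)
round 1: derive cover(c,f) via R0 from link(c,f)
round 1: derive cover(e,b) via R0 from link(e,b)
round 1: derive cover(f,c) via R0 from link(f,c)
round 1: derive cover(f,d) via R0 from link(f,d)
round 1: derive cover(f,e) via R0 from link(f,e)
round 1: derive cover(g,a) via R0 from link(g,a)
round 1: derive cover(g,c) via R0 from link(g,c)
round 2: derive cover(a,a) via R1 from cover(a,c), link(c,a)
round 2: derive cover(a,f) via R1 from cover(a,c), link(c,f)
round 2: derive cover(c,c) via R1 from cover(c,a), link(a,c)
round 2: derive cover(c,d) via R1 from cover(c,a), link(a,d)
round 2: derive cover(c,e) via R1 from cover(c,f), link(f,e)
round 2: derive cover(f,a) via R1 from cover(f,c), link(c,a)
round 2: derive cover(f,b) via R1 from cover(f,e), link(e,b)
round 2: derive cover(f,f) via R1 from cover(f,c), link(c,f)
round 2: derive cover(g,d) via R1 from cover(g,a), link(a,d)
round 2: derive cover(g,f) via R1 from cover(g,c), link(c,f)
round 3: derive cover(a,e) via R1 from cover(a,f), link(f,e)
round 3: derive cover(c,b) via R1 from cover(c,e), link(e,b)
round 3: derive cover(g,e) via R1 from cover(g,f), link(f,e)
round 4: derive cover(a,b) via R1 from cover(a,e), link(e,b)
round 4: derive cover(g,b) via R1 from cover(g,e), link(e,b)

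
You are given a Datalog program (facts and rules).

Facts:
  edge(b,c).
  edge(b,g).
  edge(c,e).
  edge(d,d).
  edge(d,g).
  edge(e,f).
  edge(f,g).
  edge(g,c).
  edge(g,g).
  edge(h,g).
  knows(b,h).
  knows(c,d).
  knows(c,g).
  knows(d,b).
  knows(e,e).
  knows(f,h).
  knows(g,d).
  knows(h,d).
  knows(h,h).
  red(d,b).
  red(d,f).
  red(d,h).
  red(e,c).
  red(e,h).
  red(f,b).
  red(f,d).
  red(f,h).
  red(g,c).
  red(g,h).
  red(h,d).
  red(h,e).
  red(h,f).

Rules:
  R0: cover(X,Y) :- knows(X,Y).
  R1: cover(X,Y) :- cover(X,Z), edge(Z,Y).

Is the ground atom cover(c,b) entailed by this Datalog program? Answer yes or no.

no

round 1: derive cover(b,h) via R0 from knows(b,h)
round 1: derive cover(c,d) via R0 from knows(c,d)
round 1: derive cover(c,g) via R0 from knows(c,g)
round 1: derive cover(d,b) via R0 from knows(d,b)
round 1: derive cover(e,e) via R0 from knows(e,e)
round 1: derive cover(f,h) via R0 from knows(f,h)
round 1: derive cover(g,d) via R0 from knows(g,d)
round 1: derive cover(h,d) via R0 from knows(h,d)
round 1: derive cover(h,h) via R0 from knows(h,h)
round 2: derive cover(b,g) via R1 from cover(b,h), edge(h,g)
round 2: derive cover(c,c) via R1 from cover(c,g), edge(g,c)
round 2: derive cover(d,c) via R1 from cover(d,b), edge(b,c)
round 2: derive cover(d,g) via R1 from cover(d,b), edge(b,g)
round 2: derive cover(e,f) via R1 from cover(e,e), edge(e,f)
round 2: derive cover(f,g) via R1 from cover(f,h), edge(h,g)
round 2: derive cover(g,g) via R1 from cover(g,d), edge(d,g)
round 2: derive cover(h,g) via R1 from cover(h,d), edge(d,g)
round 3: derive cover(b,c) via R1 from cover(b,g), edge(g,c)
round 3: derive cover(c,e) via R1 from cover(c,c), edge(c,e)
round 3: derive cover(d,e) via R1 from cover(d,c), edge(c,e)
round 3: derive cover(e,g) via R1 from cover(e,f), edge(f,g)
round 3: derive cover(f,c) via R1 from cover(f,g), edge(g,c)
round 3: derive cover(g,c) via R1 from cover(g,g), edge(g,c)
round 3: derive cover(h,c) via R1 from cover(h,g), edge(g,c)
round 4: derive cover(b,e) via R1 from cover(b,c), edge(c,e)
round 4: derive cover(c,f) via R1 from cover(c,e), edge(e,f)
round 4: derive cover(d,f) via R1 from cover(d,e), edge(e,f)
round 4: derive cover(e,c) via R1 from cover(e,g), edge(g,c)
round 4: derive cover(f,e) via R1 from cover(f,c), edge(c,e)
round 4: derive cover(g,e) via R1 from cover(g,c), edge(c,e)
round 4: derive cover(h,e) via R1 from cover(h,c), edge(c,e)
round 5: derive cover(b,f) via R1 from cover(b,e), edge(e,f)
round 5: derive cover(f,f) via R1 from cover(f,e), edge(e,f)
round 5: derive cover(g,f) via R1 from cover(g,e), edge(e,f)
round 5: derive cover(h,f) via R1 from cover(h,e), edge(e,f)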